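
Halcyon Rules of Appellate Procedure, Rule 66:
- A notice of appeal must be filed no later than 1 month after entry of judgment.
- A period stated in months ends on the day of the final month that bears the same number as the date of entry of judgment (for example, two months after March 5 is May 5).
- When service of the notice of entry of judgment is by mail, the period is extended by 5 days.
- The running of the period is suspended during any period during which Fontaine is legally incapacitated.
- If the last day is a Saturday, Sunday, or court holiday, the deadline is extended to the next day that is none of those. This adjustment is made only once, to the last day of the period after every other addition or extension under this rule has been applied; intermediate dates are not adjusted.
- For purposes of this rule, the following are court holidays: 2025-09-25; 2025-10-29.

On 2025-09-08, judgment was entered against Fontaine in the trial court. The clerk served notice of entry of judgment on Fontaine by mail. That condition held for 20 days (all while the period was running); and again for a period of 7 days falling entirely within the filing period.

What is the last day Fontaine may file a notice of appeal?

November 10, 2025

1 month after 2025-09-08 is October 8, 2025.
Service was by mail, adding 5 days: October 8, 2025 + 5 days = October 13, 2025.
Tolling adds 20 days: October 13, 2025 + 20 days = November 2, 2025.
Tolling adds 7 days: November 2, 2025 + 7 days = November 9, 2025.
November 9, 2025 is Sunday. The next qualifying day is November 10, 2025.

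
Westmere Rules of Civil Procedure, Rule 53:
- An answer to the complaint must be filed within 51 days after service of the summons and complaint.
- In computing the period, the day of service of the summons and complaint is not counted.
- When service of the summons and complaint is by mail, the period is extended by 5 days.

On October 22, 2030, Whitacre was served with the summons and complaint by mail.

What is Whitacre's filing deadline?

51 days after October 22, 2030 is December 12, 2030.
Service was by mail, adding 5 days: December 12, 2030 + 5 days = December 17, 2030.

December 17, 2030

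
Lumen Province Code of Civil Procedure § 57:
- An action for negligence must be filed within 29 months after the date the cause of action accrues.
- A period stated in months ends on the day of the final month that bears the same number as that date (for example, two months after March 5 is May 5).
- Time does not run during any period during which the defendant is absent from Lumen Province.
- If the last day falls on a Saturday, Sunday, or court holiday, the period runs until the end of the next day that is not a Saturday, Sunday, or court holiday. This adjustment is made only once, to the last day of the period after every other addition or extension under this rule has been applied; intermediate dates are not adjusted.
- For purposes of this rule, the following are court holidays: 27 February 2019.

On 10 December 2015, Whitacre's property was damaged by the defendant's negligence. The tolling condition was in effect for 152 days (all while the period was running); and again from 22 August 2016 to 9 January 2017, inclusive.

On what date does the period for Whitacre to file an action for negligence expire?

February 28, 2019

29 months after 10 December 2015 is May 10, 2018.
Tolling adds 152 days: May 10, 2018 + 152 days = October 9, 2018.
From August 22, 2016 through January 9, 2017 inclusive is 141 days; tolling adds 141 days: October 9, 2018 + 141 days = February 27, 2019.
February 27, 2019 is a listed holiday. The next qualifying day is February 28, 2019.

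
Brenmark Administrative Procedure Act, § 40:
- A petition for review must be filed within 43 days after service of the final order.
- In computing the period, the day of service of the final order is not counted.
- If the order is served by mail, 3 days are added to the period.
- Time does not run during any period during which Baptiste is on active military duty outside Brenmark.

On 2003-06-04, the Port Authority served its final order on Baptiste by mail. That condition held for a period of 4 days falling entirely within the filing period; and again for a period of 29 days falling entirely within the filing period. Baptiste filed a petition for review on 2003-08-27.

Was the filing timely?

43 days after 2003-06-04 is July 17, 2003.
Service was by mail, adding 3 days: July 17, 2003 + 3 days = July 20, 2003.
Tolling adds 4 days: July 20, 2003 + 4 days = July 24, 2003.
Tolling adds 29 days: July 24, 2003 + 29 days = August 22, 2003.
The deadline is August 22, 2003; the filing on August 27, 2003 is after that date.

No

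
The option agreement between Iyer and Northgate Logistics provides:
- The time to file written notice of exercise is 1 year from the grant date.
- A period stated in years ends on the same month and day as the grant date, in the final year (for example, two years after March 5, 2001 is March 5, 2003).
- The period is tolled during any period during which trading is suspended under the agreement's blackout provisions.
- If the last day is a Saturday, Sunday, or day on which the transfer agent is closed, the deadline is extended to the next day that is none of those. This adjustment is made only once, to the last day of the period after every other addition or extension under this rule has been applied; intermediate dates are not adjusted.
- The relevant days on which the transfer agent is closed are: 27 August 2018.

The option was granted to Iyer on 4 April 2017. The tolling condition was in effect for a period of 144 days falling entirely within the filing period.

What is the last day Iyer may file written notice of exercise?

August 28, 2018

1 year after 4 April 2017 is April 4, 2018.
Tolling adds 144 days: April 4, 2018 + 144 days = August 26, 2018.
August 26, 2018 is Sunday; August 27, 2018 is a listed holiday. The next qualifying day is August 28, 2018.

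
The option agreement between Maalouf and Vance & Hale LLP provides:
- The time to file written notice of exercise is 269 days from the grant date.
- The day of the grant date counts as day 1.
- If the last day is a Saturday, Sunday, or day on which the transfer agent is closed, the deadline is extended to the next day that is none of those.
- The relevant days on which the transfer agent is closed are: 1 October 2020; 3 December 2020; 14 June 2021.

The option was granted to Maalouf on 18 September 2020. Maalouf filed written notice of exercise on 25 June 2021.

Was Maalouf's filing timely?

Counting 18 September 2020 as day 1, day 269 is June 13, 2021.
June 13, 2021 is Sunday; June 14, 2021 is a listed holiday. The next qualifying day is June 15, 2021.
The deadline is June 15, 2021; the filing on June 25, 2021 is after that date.

No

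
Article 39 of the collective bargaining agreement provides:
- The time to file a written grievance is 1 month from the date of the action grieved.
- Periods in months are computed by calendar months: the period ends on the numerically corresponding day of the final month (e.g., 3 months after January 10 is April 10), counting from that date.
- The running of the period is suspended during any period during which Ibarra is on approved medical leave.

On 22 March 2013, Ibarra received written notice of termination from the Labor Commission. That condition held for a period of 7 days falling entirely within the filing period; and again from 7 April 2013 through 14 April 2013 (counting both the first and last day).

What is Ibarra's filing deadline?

May 7, 2013

1 month after 22 March 2013 is April 22, 2013.
Tolling adds 7 days: April 22, 2013 + 7 days = April 29, 2013.
From April 7, 2013 through April 14, 2013 inclusive is 8 days; tolling adds 8 days: April 29, 2013 + 8 days = May 7, 2013.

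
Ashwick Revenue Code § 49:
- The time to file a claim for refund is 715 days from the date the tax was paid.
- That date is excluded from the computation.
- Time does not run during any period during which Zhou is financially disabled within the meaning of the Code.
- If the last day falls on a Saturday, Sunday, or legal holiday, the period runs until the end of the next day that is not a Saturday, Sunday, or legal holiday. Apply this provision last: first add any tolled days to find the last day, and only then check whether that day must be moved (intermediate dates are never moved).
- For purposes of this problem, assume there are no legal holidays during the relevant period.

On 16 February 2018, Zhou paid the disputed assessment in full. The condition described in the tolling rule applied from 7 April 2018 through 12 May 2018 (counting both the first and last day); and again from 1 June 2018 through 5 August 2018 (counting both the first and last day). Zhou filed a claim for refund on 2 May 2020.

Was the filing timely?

715 days after 16 February 2018 is February 1, 2020.
From April 7, 2018 through May 12, 2018 inclusive is 36 days; tolling adds 36 days: February 1, 2020 + 36 days = March 8, 2020.
From June 1, 2018 through August 5, 2018 inclusive is 66 days; tolling adds 66 days: March 8, 2020 + 66 days = May 13, 2020.
May 13, 2020 is a Wednesday and not a legal holiday, so no extension applies.
The deadline is May 13, 2020; the filing on May 2, 2020 is on or before that date.

Yes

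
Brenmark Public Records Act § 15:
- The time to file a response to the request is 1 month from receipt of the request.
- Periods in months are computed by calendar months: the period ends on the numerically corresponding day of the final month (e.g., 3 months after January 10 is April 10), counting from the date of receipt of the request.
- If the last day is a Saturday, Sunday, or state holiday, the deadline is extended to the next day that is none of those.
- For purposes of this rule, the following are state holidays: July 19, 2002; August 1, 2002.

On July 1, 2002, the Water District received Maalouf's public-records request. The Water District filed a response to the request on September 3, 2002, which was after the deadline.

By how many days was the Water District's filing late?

32 days

1 month after July 1, 2002 is August 1, 2002.
August 1, 2002 is a listed holiday. The next qualifying day is August 2, 2002.
The deadline is August 2, 2002; from August 2, 2002 to September 3, 2002 is 32 days.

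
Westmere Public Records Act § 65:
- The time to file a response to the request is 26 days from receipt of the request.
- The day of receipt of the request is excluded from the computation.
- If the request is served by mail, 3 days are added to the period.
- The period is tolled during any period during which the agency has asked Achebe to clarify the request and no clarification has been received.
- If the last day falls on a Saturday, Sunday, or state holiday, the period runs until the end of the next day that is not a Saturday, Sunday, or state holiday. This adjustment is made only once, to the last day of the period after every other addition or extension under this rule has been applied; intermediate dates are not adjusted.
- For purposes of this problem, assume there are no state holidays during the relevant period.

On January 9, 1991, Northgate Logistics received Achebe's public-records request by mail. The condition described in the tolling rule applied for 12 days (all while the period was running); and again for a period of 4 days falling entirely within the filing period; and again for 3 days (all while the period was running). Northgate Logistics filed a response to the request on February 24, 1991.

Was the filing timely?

Yes

26 days after January 9, 1991 is February 4, 1991.
Service was by mail, adding 3 days: February 4, 1991 + 3 days = February 7, 1991.
Tolling adds 12 days: February 7, 1991 + 12 days = February 19, 1991.
Tolling adds 4 days: February 19, 1991 + 4 days = February 23, 1991.
Tolling adds 3 days: February 23, 1991 + 3 days = February 26, 1991.
February 26, 1991 is a Tuesday and not a state holiday, so no extension applies.
The deadline is February 26, 1991; the filing on February 24, 1991 is on or before that date.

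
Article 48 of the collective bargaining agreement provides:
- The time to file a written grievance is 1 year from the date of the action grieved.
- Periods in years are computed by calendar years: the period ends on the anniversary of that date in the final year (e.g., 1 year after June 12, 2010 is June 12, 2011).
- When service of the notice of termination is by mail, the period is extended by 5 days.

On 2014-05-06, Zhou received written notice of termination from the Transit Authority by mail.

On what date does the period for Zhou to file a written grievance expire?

1 year after 2014-05-06 is May 6, 2015.
Service was by mail, adding 5 days: May 6, 2015 + 5 days = May 11, 2015.

May 11, 2015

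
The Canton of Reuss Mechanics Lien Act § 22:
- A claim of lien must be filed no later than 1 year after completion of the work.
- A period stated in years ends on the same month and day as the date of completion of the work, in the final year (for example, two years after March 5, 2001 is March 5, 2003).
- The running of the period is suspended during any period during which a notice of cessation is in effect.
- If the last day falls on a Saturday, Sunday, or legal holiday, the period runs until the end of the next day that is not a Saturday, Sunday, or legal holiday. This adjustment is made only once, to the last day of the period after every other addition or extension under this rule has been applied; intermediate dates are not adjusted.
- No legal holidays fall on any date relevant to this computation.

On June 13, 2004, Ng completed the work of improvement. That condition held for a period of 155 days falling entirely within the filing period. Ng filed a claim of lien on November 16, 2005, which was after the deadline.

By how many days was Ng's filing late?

1 year after June 13, 2004 is June 13, 2005.
Tolling adds 155 days: June 13, 2005 + 155 days = November 15, 2005.
November 15, 2005 is a Tuesday and not a legal holiday, so no extension applies.
The deadline is November 15, 2005; from November 15, 2005 to November 16, 2005 is 1 days.

1 day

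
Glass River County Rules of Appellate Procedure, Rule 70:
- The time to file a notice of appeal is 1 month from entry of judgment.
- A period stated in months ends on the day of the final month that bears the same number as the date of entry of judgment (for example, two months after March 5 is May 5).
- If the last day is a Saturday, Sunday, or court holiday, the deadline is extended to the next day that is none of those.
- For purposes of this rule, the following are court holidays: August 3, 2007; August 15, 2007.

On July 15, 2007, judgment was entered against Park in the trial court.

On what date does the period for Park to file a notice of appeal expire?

August 16, 2007

1 month after July 15, 2007 is August 15, 2007.
August 15, 2007 is a listed holiday. The next qualifying day is August 16, 2007.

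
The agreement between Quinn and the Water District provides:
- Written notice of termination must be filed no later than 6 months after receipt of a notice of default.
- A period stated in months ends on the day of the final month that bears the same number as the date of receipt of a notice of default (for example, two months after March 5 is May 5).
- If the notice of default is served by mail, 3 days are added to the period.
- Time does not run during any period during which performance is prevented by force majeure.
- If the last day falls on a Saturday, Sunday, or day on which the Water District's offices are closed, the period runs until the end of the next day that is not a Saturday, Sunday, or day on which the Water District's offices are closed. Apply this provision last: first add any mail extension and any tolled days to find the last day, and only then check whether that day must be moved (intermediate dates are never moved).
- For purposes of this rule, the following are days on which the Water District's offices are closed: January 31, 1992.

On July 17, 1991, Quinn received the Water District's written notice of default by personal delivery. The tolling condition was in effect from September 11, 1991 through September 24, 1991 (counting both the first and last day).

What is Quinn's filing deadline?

6 months after July 17, 1991 is January 17, 1992.
Service was not by mail, so no mail extension applies.
From September 11, 1991 through September 24, 1991 inclusive is 14 days; tolling adds 14 days: January 17, 1992 + 14 days = January 31, 1992.
January 31, 1992 is a listed holiday; February 1, 1992 is Saturday; February 2, 1992 is Sunday. The next qualifying day is February 3, 1992.

February 3, 1992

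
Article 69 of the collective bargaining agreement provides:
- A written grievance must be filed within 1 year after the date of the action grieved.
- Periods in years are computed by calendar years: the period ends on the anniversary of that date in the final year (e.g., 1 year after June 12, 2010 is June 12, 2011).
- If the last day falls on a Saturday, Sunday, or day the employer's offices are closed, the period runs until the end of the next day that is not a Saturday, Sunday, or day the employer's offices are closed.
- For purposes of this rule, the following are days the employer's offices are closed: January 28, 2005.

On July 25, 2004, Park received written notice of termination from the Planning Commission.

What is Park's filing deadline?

1 year after July 25, 2004 is July 25, 2005.
July 25, 2005 is a Monday and not a day the employer's offices are closed, so no extension applies.

July 25, 2005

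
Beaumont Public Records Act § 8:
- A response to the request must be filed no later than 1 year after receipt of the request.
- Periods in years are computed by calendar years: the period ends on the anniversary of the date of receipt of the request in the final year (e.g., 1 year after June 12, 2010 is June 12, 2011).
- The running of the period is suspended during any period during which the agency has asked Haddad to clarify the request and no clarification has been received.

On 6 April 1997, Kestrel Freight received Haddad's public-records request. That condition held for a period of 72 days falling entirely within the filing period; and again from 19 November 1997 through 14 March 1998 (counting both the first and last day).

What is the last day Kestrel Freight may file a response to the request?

1 year after 6 April 1997 is April 6, 1998.
Tolling adds 72 days: April 6, 1998 + 72 days = June 17, 1998.
From November 19, 1997 through March 14, 1998 inclusive is 116 days; tolling adds 116 days: June 17, 1998 + 116 days = October 11, 1998.

October 11, 1998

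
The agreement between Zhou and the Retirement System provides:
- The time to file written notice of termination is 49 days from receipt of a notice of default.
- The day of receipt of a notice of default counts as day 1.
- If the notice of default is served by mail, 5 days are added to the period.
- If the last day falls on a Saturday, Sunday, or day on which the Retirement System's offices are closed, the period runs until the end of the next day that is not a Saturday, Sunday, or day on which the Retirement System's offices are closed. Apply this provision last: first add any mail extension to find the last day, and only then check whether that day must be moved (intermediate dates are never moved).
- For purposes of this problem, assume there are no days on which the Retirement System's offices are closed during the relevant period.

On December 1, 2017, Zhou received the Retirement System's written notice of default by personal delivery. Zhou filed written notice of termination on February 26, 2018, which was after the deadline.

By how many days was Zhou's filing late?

Counting December 1, 2017 as day 1, day 49 is January 18, 2018.
Service was not by mail, so no mail extension applies.
January 18, 2018 is a Thursday and not a day on which the Retirement System's offices are closed, so no extension applies.
The deadline is January 18, 2018; from January 18, 2018 to February 26, 2018 is 39 days.

39 days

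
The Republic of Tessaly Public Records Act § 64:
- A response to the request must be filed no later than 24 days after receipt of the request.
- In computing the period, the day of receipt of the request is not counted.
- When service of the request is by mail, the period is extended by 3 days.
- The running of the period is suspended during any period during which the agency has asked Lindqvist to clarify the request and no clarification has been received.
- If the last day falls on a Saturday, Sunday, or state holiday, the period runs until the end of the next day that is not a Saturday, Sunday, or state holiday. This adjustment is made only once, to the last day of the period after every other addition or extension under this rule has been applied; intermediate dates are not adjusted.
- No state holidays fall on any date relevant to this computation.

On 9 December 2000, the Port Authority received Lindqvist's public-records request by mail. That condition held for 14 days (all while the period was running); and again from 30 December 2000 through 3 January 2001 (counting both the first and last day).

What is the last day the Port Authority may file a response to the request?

January 24, 2001

24 days after 9 December 2000 is January 2, 2001.
Service was by mail, adding 3 days: January 2, 2001 + 3 days = January 5, 2001.
Tolling adds 14 days: January 5, 2001 + 14 days = January 19, 2001.
From December 30, 2000 through January 3, 2001 inclusive is 5 days; tolling adds 5 days: January 19, 2001 + 5 days = January 24, 2001.
January 24, 2001 is a Wednesday and not a state holiday, so no extension applies.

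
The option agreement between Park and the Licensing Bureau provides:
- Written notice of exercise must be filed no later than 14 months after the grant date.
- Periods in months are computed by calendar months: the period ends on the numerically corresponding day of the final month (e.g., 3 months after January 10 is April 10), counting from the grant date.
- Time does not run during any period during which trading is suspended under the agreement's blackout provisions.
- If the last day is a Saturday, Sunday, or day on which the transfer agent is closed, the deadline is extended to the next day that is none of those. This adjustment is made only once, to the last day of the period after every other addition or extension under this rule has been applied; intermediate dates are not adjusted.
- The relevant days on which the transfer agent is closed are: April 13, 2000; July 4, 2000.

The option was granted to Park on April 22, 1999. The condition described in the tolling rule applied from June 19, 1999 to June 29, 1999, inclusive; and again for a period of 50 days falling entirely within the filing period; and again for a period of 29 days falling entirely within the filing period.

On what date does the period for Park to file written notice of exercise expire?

September 20, 2000

14 months after April 22, 1999 is June 22, 2000.
From June 19, 1999 through June 29, 1999 inclusive is 11 days; tolling adds 11 days: June 22, 2000 + 11 days = July 3, 2000.
Tolling adds 50 days: July 3, 2000 + 50 days = August 22, 2000.
Tolling adds 29 days: August 22, 2000 + 29 days = September 20, 2000.
September 20, 2000 is a Wednesday and not a day on which the transfer agent is closed, so no extension applies.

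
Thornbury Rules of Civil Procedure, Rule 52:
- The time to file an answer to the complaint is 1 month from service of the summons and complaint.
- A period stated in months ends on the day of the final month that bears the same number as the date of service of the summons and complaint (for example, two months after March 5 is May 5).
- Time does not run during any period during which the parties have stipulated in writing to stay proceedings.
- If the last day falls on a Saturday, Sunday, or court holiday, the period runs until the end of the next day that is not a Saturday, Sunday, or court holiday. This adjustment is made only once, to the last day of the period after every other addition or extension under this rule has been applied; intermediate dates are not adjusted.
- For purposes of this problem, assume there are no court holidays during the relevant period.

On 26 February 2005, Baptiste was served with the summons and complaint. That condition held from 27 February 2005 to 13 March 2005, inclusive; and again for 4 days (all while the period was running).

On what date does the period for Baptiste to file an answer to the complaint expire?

April 14, 2005

1 month after 26 February 2005 is March 26, 2005.
From February 27, 2005 through March 13, 2005 inclusive is 15 days; tolling adds 15 days: March 26, 2005 + 15 days = April 10, 2005.
Tolling adds 4 days: April 10, 2005 + 4 days = April 14, 2005.
April 14, 2005 is a Thursday and not a court holiday, so no extension applies.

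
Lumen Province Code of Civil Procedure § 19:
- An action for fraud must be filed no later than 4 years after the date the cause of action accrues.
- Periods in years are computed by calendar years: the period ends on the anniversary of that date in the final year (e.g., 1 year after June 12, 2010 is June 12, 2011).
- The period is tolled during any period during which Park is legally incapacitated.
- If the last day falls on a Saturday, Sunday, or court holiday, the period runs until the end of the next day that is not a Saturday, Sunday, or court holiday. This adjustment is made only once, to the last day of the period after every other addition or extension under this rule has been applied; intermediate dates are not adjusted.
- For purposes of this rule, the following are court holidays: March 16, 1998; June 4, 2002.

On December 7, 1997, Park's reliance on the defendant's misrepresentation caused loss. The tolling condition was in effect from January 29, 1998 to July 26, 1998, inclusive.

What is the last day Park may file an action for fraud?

June 5, 2002

4 years after December 7, 1997 is December 7, 2001.
From January 29, 1998 through July 26, 1998 inclusive is 179 days; tolling adds 179 days: December 7, 2001 + 179 days = June 4, 2002.
June 4, 2002 is a listed holiday. The next qualifying day is June 5, 2002.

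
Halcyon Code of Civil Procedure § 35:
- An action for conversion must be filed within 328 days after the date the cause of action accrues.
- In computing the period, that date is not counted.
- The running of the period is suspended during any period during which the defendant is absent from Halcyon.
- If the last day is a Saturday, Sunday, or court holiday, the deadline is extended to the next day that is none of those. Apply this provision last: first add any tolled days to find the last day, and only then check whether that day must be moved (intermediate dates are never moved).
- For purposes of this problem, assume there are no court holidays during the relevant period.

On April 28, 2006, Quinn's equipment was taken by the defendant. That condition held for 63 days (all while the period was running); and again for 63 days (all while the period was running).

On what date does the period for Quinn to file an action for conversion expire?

328 days after April 28, 2006 is March 22, 2007.
Tolling adds 63 days: March 22, 2007 + 63 days = May 24, 2007.
Tolling adds 63 days: May 24, 2007 + 63 days = July 26, 2007.
July 26, 2007 is a Thursday and not a court holiday, so no extension applies.

July 26, 2007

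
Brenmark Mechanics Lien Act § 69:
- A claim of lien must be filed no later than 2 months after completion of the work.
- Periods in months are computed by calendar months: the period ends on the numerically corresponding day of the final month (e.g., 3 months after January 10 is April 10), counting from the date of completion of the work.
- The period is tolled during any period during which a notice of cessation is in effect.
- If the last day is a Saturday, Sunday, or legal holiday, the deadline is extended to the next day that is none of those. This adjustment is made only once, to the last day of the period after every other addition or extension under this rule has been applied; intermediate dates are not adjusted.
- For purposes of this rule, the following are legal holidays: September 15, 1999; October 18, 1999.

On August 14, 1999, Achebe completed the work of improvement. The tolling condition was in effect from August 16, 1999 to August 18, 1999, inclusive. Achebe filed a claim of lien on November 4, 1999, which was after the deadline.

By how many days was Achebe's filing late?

16 days

2 months after August 14, 1999 is October 14, 1999.
From August 16, 1999 through August 18, 1999 inclusive is 3 days; tolling adds 3 days: October 14, 1999 + 3 days = October 17, 1999.
October 17, 1999 is Sunday; October 18, 1999 is a listed holiday. The next qualifying day is October 19, 1999.
The deadline is October 19, 1999; from October 19, 1999 to November 4, 1999 is 16 days.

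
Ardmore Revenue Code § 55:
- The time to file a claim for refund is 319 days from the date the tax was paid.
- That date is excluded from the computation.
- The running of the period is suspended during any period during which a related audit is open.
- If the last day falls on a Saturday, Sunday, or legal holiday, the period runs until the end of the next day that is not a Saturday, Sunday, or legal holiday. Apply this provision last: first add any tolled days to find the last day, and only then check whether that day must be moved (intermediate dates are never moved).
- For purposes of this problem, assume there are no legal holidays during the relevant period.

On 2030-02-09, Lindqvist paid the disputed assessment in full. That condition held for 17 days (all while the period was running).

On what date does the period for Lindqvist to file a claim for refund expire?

319 days after 2030-02-09 is December 25, 2030.
Tolling adds 17 days: December 25, 2030 + 17 days = January 11, 2031.
January 11, 2031 is Saturday; January 12, 2031 is Sunday. The next qualifying day is January 13, 2031.

January 13, 2031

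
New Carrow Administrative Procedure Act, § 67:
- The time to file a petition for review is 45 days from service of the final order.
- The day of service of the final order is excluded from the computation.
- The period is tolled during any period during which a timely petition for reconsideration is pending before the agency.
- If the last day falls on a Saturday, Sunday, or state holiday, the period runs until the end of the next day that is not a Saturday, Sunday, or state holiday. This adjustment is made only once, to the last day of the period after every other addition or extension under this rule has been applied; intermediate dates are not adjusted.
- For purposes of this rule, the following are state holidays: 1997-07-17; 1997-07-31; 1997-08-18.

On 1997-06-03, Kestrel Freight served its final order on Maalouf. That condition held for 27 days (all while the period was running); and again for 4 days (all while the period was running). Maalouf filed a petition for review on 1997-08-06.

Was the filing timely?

45 days after 1997-06-03 is July 18, 1997.
Tolling adds 27 days: July 18, 1997 + 27 days = August 14, 1997.
Tolling adds 4 days: August 14, 1997 + 4 days = August 18, 1997.
August 18, 1997 is a listed holiday. The next qualifying day is August 19, 1997.
The deadline is August 19, 1997; the filing on August 6, 1997 is on or before that date.

Yes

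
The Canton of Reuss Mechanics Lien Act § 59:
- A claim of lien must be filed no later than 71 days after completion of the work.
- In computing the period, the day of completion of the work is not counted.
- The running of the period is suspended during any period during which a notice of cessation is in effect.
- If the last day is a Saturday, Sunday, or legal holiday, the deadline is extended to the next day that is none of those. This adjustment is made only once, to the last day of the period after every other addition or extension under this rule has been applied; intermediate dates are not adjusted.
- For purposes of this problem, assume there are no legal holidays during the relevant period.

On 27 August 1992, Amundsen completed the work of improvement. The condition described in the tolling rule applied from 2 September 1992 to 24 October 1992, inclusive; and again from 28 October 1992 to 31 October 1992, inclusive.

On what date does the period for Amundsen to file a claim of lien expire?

71 days after 27 August 1992 is November 6, 1992.
From September 2, 1992 through October 24, 1992 inclusive is 53 days; tolling adds 53 days: November 6, 1992 + 53 days = December 29, 1992.
From October 28, 1992 through October 31, 1992 inclusive is 4 days; tolling adds 4 days: December 29, 1992 + 4 days = January 2, 1993.
January 2, 1993 is Saturday; January 3, 1993 is Sunday. The next qualifying day is January 4, 1993.

January 4, 1993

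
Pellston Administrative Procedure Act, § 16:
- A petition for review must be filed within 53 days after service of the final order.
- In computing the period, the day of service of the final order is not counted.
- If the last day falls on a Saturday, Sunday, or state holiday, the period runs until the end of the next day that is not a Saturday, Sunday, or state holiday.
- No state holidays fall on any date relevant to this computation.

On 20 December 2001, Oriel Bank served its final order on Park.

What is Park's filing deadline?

53 days after 20 December 2001 is February 11, 2002.
February 11, 2002 is a Monday and not a state holiday, so no extension applies.

February 11, 2002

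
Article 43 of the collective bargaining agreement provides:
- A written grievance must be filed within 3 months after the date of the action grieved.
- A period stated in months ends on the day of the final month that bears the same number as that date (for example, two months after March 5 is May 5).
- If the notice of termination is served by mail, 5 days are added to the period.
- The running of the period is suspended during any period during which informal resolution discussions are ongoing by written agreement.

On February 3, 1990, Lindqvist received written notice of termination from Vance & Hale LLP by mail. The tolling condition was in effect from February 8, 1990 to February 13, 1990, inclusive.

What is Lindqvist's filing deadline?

May 14, 1990

3 months after February 3, 1990 is May 3, 1990.
Service was by mail, adding 5 days: May 3, 1990 + 5 days = May 8, 1990.
From February 8, 1990 through February 13, 1990 inclusive is 6 days; tolling adds 6 days: May 8, 1990 + 6 days = May 14, 1990.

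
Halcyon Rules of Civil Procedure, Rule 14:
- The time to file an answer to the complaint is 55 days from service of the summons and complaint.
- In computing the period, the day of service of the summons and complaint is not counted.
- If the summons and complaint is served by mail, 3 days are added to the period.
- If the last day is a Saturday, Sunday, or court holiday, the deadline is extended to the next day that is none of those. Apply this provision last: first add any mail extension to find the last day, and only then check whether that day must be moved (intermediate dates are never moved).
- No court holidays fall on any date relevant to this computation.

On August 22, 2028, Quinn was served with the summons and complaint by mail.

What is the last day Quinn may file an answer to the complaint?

55 days after August 22, 2028 is October 16, 2028.
Service was by mail, adding 3 days: October 16, 2028 + 3 days = October 19, 2028.
October 19, 2028 is a Thursday and not a court holiday, so no extension applies.

October 19, 2028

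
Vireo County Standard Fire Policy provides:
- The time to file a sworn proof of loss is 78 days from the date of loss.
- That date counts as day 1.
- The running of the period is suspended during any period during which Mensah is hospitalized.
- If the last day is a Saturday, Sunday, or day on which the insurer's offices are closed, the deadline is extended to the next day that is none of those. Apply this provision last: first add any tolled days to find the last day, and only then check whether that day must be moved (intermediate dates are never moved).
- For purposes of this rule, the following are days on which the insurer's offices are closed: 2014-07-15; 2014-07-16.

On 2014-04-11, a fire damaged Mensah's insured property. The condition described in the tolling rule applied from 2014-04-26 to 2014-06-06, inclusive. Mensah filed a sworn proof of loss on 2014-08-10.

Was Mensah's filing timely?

Counting 2014-04-11 as day 1, day 78 is June 27, 2014.
From April 26, 2014 through June 6, 2014 inclusive is 42 days; tolling adds 42 days: June 27, 2014 + 42 days = August 8, 2014.
August 8, 2014 is a Friday and not a day on which the insurer's offices are closed, so no extension applies.
The deadline is August 8, 2014; the filing on August 10, 2014 is after that date.

No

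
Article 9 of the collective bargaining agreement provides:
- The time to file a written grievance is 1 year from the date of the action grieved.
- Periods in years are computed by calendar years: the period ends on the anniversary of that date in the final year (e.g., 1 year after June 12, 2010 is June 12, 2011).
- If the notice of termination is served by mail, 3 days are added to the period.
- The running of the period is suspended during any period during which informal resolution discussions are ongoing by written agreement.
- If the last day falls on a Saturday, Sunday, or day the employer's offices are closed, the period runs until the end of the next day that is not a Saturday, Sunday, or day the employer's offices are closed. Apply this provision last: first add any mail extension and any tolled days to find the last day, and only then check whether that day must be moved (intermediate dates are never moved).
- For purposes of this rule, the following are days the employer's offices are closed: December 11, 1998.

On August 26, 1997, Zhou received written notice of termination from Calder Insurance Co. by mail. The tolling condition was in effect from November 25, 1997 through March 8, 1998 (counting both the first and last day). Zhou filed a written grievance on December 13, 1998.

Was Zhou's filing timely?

Yes

1 year after August 26, 1997 is August 26, 1998.
Service was by mail, adding 3 days: August 26, 1998 + 3 days = August 29, 1998.
From November 25, 1997 through March 8, 1998 inclusive is 104 days; tolling adds 104 days: August 29, 1998 + 104 days = December 11, 1998.
December 11, 1998 is a listed holiday; December 12, 1998 is Saturday; December 13, 1998 is Sunday. The next qualifying day is December 14, 1998.
The deadline is December 14, 1998; the filing on December 13, 1998 is on or before that date.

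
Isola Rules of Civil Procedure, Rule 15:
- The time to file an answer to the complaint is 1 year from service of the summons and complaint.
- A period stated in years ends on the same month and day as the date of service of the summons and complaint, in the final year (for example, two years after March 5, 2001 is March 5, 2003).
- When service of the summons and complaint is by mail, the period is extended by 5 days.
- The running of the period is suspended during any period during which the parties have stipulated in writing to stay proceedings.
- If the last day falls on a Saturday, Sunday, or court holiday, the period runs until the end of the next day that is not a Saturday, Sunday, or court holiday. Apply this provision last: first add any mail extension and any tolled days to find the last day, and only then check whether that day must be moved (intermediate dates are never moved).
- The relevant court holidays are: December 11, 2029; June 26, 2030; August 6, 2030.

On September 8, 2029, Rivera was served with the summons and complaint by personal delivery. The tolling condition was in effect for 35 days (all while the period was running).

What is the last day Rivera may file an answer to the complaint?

1 year after September 8, 2029 is September 8, 2030.
Service was not by mail, so no mail extension applies.
Tolling adds 35 days: September 8, 2030 + 35 days = October 13, 2030.
October 13, 2030 is Sunday. The next qualifying day is October 14, 2030.

October 14, 2030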